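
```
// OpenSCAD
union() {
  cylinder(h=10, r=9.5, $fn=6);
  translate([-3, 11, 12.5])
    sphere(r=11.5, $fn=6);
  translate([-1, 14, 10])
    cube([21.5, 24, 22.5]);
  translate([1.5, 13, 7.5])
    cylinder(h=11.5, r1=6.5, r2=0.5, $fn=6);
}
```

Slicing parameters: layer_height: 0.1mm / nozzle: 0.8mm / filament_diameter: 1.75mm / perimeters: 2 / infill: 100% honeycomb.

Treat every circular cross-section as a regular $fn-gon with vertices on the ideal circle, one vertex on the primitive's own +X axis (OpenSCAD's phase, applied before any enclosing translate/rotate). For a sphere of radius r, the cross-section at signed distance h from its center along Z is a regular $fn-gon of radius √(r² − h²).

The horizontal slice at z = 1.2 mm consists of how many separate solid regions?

2

At z = 1.2 mm: the cylinder: section is a regular 6-gon, circumradius r=9.5; the sphere at (-3, 11): section is a regular 6-gon, circumradius = √(r²−h²) = √(11.5²−11.3²) = 2.135; the cube at (-1, 14) is absent (z outside [10, 32.5]); the cone at (1.5, 13) is absent (z outside [7.5, 19]); Merging all regions: the 2 present regions are separate (no shared area or edge), so areas and boundary lengths simply add and each stays a separate island — 2 connected regions. The result has 2 disconnected regions.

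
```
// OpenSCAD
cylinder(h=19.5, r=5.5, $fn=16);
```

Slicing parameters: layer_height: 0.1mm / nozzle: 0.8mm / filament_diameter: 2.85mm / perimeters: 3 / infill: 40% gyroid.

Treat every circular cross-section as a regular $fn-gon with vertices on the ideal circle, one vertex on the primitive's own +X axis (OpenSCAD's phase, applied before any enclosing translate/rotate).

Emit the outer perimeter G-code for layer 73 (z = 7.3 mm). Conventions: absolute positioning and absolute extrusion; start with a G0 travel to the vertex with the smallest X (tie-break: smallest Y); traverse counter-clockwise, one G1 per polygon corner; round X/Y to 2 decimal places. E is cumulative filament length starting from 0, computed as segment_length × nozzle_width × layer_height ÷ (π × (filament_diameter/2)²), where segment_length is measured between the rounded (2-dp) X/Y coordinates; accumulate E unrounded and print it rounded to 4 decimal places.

G0 X-5.50 Y0.00 Z7.30
G1 X-5.08 Y-2.10 E0.0269
G1 X-3.89 Y-3.89 E0.0538
G1 X-2.10 Y-5.08 E0.0808
G1 X0.00 Y-5.50 E0.1076
G1 X2.10 Y-5.08 E0.1345
G1 X3.89 Y-3.89 E0.1614
G1 X5.08 Y-2.10 E0.1884
G1 X5.50 Y0.00 E0.2152
G1 X5.08 Y2.10 E0.2421
G1 X3.89 Y3.89 E0.2691
G1 X2.10 Y5.08 E0.2960
G1 X0.00 Y5.50 E0.3229
G1 X-2.10 Y5.08 E0.3497
G1 X-3.89 Y3.89 E0.3767
G1 X-5.08 Y2.10 E0.4036
G1 X-5.50 Y0.00 E0.4305

At z = 7.3 mm: the cylinder: section is a regular 16-gon, circumradius r=5.5. The outline is a single polygon with 16 vertices. Extrusion per mm of travel: 0.8 × 0.1 / (π × 1.425²) = 0.012540. Accumulating E over each segment gives final E = 0.4305.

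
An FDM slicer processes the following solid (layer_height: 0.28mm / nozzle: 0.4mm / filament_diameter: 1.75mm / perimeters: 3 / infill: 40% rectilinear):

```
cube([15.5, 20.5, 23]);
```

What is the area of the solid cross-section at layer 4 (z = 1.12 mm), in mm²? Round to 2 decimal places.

At z = 1.12 mm: the cube (footprint 15.5×20.5) is included at this height (area 317.75 mm²). Overall, the cross-section is a single solid region. Net area = 317.75 mm².

317.75 mm²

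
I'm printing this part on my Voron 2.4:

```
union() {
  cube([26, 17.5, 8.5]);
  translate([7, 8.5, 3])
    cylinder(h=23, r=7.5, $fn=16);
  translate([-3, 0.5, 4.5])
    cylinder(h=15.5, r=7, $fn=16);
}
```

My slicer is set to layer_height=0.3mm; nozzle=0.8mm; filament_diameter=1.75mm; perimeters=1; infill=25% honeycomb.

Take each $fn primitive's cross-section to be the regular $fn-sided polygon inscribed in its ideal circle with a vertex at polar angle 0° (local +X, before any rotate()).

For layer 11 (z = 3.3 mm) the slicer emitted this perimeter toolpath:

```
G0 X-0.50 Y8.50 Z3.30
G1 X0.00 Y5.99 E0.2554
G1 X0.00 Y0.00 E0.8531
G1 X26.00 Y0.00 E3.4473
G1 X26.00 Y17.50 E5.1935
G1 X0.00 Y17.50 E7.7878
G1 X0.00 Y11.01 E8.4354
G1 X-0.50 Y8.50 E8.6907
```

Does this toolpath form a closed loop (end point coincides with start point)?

Start point (G0): (-0.50, 8.50). End point (last G1): the path returns to the start — closed.

yes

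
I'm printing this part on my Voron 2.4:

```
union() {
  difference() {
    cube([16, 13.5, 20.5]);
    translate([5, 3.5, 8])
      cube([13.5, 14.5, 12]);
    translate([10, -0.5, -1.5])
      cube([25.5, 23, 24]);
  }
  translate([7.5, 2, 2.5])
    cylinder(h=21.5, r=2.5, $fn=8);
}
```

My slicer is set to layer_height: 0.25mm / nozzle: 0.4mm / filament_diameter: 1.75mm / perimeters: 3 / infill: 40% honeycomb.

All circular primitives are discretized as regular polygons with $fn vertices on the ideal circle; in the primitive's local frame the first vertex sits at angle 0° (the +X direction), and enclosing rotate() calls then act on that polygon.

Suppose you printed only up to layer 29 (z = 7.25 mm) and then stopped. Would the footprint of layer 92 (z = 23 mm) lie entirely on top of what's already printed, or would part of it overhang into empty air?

Compare the two slices. At z = 7.25: the cube (footprint 16×13.5) is included at this height (area 216.00 mm²); the cube at (5, 3.5) is not intersected at this z (z outside [8, 20]); the cube at (10, -0.5) (footprint 25.5×23) is included at this height (area 586.50 mm²); Subtracting the remaining from the first: starting from the 16×13.5 cube (216.00 mm²), the 25.5×23 cube at (10, -0.5) partially overlaps it — only the 81.00 mm² overlap (of its 586.50 mm²) is removed, clipping the outline — area = 135.00 mm²; the r=2.5 cylinder at (7.5, 2) gives a regular 8-gon of circumradius 2.5 (constant along its height) (area = (8/2)·2.500²·sin(360°/8) = 17.68 mm²); Combining (union): the regions partially overlap — summed areas 152.68 mm² minus the doubly-counted overlap 17.07 mm² gives 135.60 mm² — area = 135.60 mm². At z = 23: the cube is absent (z outside [0, 20.5]); the cube at (5, 3.5) is not intersected at this z (z outside [8, 20]); the cube at (10, -0.5) is not intersected at this z (z outside [-1.5, 22.5]); Taking the first minus the rest: the first operand is absent here, so nothing remains; the r=2.5 cylinder at (7.5, 2) contributes a regular 8-gon of circumradius 2.5 (area = (8/2)·2.500²·sin(360°/8) = 17.68 mm²); Taking the union: only the r=2.5 cylinder at (7.5, 2) is present, so the union is just that shape — area = 17.68 mm². Checking containment: the cross-section at z = 23 is a subset of the cross-section at z = 7.25.

entirely on top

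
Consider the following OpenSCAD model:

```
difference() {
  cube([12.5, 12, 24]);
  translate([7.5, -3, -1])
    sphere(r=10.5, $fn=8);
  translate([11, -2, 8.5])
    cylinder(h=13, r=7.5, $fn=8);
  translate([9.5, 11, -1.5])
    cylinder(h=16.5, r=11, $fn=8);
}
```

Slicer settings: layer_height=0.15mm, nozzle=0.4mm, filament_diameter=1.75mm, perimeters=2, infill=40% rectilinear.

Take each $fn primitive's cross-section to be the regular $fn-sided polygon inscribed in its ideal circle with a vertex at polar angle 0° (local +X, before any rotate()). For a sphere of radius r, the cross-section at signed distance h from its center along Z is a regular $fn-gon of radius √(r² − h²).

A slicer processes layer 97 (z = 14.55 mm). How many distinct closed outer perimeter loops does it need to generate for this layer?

At z = 14.55 mm: the cube (footprint 12.5×12) is included at this height; the sphere at (7.5, -3) does not reach this height (|z−center|=15.550 > r=10.5); the r=7.5 cylinder at (11, -2) gives a regular 8-gon of circumradius 7.5 (constant along its height); the r=11 cylinder at (9.5, 11) gives a regular 8-gon of circumradius 11 (constant along its height); Subtracting the remaining from the first: starting from the 12.5×12 cube, the r=7.5 cylinder at (11, -2) partially overlaps it — only the 33.39 mm² overlap (of its 159.10 mm²) is removed, clipping the outline; the r=11 cylinder at (9.5, 11) partially overlaps it — only the 99.68 mm² overlap (of its 342.24 mm²) is removed, clipping the outline — 1 connected region. The result has 1 disconnected region.

1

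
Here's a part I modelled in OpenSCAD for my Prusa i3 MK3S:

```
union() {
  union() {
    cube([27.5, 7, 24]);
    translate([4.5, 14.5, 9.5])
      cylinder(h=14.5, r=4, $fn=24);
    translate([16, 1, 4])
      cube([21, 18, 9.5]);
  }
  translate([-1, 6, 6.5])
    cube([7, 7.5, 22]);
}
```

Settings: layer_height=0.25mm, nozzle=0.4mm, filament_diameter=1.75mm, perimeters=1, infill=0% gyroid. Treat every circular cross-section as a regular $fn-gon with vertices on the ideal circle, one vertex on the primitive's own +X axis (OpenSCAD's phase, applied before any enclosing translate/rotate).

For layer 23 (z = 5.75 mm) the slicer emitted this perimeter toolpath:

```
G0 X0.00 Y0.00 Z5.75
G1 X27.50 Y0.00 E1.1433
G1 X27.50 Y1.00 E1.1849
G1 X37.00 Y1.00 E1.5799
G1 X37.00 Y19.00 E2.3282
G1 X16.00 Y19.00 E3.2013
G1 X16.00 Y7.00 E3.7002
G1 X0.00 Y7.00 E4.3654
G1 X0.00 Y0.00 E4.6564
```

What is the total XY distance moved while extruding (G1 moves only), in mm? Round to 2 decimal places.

Sum the Euclidean lengths of each G1 segment: total = 112.00 mm.

112.00 mm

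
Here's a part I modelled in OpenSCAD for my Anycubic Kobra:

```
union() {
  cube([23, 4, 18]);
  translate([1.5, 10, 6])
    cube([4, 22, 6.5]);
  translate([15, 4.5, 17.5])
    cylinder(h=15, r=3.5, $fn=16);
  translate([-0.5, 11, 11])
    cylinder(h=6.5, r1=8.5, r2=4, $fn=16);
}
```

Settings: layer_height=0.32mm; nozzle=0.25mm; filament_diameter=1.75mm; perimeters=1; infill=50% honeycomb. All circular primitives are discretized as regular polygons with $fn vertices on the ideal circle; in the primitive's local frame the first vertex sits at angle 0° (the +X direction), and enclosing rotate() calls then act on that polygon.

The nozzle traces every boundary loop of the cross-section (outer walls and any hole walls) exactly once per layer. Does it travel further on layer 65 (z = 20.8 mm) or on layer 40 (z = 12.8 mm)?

Layer 65 (z = 20.8): the cube is absent (z outside [0, 18]); the cube at (1.5, 10) is absent (z outside [6, 12.5]); the r=3.5 cylinder at (15, 4.5) gives a regular 16-gon of circumradius 3.5 (constant along its height) (perimeter = 2·16·3.500·sin(180°/16) = 21.85 mm); the cone at (-0.5, 11) does not reach this height (z outside [11, 17.5]); Combining (union): only the r=3.5 cylinder at (15, 4.5) is present, so the union is just that shape — boundary = 21.85 mm. So its perimeter = 21.85 mm. Layer 40 (z = 12.8): the cube is present — its section is the full 23×4 rectangle (perimeter 54.00 mm); the cube at (1.5, 10) is not intersected at this z (z outside [6, 12.5]); the cylinder at (15, 4.5) does not reach this height (z outside [17.5, 32.5]); the cone at (-0.5, 11): at t=0.277 of its height the radius interpolates to r₁+(r₂−r₁)t = 7.254, giving a regular 16-gon of that circumradius (perimeter = 2·16·7.254·sin(180°/16) = 45.28 mm); Taking the union: the regions partially overlap (shared area 0.06 mm²), so the edge portions inside another operand are dropped and the merged outline is re-measured after clipping — boundary = 97.56 mm. So its perimeter = 97.56 mm. Layer 40 is larger (97.56 vs 21.85 mm).

layer 40 (z = 12.8 mm)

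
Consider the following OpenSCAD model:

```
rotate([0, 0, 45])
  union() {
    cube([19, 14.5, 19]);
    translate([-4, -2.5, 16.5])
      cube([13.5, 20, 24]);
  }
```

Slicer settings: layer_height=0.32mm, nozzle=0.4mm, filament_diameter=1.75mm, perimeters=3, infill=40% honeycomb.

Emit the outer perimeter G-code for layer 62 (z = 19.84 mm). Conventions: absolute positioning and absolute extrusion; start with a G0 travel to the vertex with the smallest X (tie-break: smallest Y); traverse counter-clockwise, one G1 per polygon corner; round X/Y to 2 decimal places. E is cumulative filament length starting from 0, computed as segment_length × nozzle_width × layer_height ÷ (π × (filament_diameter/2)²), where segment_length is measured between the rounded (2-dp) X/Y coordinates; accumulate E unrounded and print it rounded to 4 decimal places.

G0 X-15.20 Y9.55 Z19.84
G1 X-1.06 Y-4.60 E1.0645
G1 X8.49 Y4.95 E1.7833
G1 X-5.66 Y19.09 E2.8478
G1 X-15.20 Y9.55 E3.5658

At z = 19.84 mm: the cube does not reach this height (z outside [0, 19]); the cube at (-4, -2.5) is present — its section is the full 13.5×20 rectangle; Merging all regions: only the 13.5×20 cube at (-4, -2.5) is present, so the union is just that shape — 1 connected region; (whole slice rotated 45° about Z — lengths, areas and connectivity unchanged). The outline is a single polygon with 4 vertices. Extrusion per mm of travel: 0.4 × 0.32 / (π × 0.875²) = 0.053216. Accumulating E over each segment gives final E = 3.5658.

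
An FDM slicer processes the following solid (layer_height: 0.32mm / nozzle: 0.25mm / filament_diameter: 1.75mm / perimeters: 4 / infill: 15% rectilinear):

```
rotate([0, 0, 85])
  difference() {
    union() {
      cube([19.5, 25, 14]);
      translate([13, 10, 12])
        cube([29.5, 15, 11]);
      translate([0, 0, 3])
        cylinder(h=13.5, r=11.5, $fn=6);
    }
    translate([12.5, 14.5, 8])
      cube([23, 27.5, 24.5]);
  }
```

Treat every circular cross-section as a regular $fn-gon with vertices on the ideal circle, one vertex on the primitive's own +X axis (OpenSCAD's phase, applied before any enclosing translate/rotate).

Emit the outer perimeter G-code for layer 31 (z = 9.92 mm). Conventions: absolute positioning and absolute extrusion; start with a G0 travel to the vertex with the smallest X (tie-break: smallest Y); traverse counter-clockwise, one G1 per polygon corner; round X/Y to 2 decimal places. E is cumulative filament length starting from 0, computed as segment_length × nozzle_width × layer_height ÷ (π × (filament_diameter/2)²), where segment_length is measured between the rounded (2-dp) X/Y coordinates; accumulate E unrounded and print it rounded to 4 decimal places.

G0 X-24.90 Y2.18 Z9.92
G1 X-9.92 Y0.87 E0.5001
G1 X-10.42 Y-4.86 E0.6914
G1 X-1.00 Y-11.46 E1.0740
G1 X9.42 Y-6.60 E1.4564
G1 X10.42 Y4.86 E1.8390
G1 X1.00 Y11.46 E2.2216
G1 X1.70 Y19.43 E2.4877
G1 X-12.75 Y20.69 E2.9701
G1 X-13.36 Y13.72 E3.2028
G1 X-23.82 Y14.63 E3.5520
G1 X-24.90 Y2.18 E3.9677

At z = 9.92 mm: the cube is present — its section is the full 19.5×25 rectangle; the cube at (13, 10) does not reach this height (z outside [12, 23]); the r=11.5 cylinder gives a regular 6-gon of circumradius 11.5 (constant along its height); Combining (union): the regions partially overlap (shared area 85.90 mm²), so overlapping operands fuse into one piece — 1 connected region; the cube at (12.5, 14.5) (footprint 23×27.5) is included at this height; Taking the first minus the rest: starting from the result so far, the 23×27.5 cube at (12.5, 14.5) partially overlaps it — only the 73.50 mm² overlap (of its 632.50 mm²) is removed, clipping the outline — 1 connected region; (whole slice rotated 85° about Z — lengths, areas and connectivity unchanged). The outline is a single polygon with 11 vertices. Extrusion per mm of travel: 0.25 × 0.32 / (π × 0.875²) = 0.033260. Accumulating E over each segment gives final E = 3.9677.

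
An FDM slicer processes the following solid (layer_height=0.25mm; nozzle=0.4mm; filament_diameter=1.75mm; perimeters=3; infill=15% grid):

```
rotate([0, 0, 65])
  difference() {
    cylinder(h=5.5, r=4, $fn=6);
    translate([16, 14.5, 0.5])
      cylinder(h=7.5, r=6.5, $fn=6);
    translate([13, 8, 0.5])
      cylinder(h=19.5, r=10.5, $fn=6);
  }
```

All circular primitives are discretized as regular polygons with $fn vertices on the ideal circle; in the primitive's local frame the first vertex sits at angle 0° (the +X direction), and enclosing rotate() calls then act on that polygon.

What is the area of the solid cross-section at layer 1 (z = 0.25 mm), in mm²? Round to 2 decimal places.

At z = 0.25 mm: the r=4 cylinder gives a regular 6-gon of circumradius 4 (constant along its height) (area = (6/2)·4.000²·sin(360°/6) = 41.57 mm²); the cylinder at (16, 14.5) is absent (z outside [0.5, 8]); the cylinder at (13, 8) is not intersected at this z (z outside [0.5, 20]); After the difference (first − rest): none of the subtracted shapes is present at this height, so the r=4 cylinder is unchanged — area = 41.57 mm²; (rotated 65° about Z; rotation is an isometry so areas/perimeters/island counts are preserved). Overall, the cross-section is a single solid region. Net area = 41.57 mm².

41.57 mm²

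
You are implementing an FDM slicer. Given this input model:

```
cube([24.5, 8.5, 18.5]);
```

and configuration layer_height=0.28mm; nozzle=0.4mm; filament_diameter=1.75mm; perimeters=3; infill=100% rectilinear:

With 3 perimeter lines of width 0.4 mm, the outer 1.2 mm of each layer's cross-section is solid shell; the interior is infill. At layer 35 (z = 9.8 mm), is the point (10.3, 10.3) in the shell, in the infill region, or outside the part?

At z = 9.8 mm: the cube (footprint 24.5×8.5) is included at this height. Overall, the cross-section is a single solid region. The nearest boundary edge runs (24.50, 8.50)→(0.00, 8.50); distance from the point to it = 1.80 mm. The point is not inside any of the regions above, so it lies outside the cross-section (1.80 mm from the nearest boundary).

outside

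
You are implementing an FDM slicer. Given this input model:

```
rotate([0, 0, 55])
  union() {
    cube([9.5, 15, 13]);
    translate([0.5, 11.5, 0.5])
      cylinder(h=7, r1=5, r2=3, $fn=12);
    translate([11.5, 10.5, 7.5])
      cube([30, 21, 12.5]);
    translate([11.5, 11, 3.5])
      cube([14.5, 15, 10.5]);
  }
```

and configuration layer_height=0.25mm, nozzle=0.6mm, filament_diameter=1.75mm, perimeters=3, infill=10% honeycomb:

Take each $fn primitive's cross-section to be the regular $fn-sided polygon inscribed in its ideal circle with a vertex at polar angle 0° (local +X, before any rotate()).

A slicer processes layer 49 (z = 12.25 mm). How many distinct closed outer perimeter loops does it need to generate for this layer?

At z = 12.25 mm: the cube is present — its section is the full 9.5×15 rectangle; the cone at (0.5, 11.5) is not intersected at this z (z outside [0.5, 7.5]); the cube at (11.5, 10.5) (footprint 30×21) is included at this height; the cube at (11.5, 11) (footprint 14.5×15) is included at this height; Taking the union: the regions partially overlap (shared area 217.50 mm²), so overlapping operands fuse into one piece — 2 connected regions; (rotated 55° about Z; rotation is an isometry so areas/perimeters/island counts are preserved). The result has 2 disconnected regions.

2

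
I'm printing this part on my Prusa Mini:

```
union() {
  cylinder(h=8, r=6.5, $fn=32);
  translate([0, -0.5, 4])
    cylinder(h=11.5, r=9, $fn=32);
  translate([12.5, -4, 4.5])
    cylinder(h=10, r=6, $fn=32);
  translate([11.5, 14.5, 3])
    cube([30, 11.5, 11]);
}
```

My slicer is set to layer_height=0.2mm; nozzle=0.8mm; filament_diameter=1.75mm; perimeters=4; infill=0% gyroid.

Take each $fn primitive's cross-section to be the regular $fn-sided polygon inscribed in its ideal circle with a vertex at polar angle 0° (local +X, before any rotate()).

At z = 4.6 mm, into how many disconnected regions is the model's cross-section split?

2

At z = 4.6 mm: the r=6.5 cylinder gives a regular 32-gon of circumradius 6.5 (constant along its height); the r=9 cylinder at (0, -0.5) contributes a regular 32-gon of circumradius 9; the r=6 cylinder at (12.5, -4) gives a regular 32-gon of circumradius 6 (constant along its height); the cube at (11.5, 14.5) (footprint 30×11.5) is included at this height; Combining (union): the regions partially overlap (shared area 141.52 mm²), so overlapping operands fuse into one piece — 2 connected regions. The result has 2 disconnected regions.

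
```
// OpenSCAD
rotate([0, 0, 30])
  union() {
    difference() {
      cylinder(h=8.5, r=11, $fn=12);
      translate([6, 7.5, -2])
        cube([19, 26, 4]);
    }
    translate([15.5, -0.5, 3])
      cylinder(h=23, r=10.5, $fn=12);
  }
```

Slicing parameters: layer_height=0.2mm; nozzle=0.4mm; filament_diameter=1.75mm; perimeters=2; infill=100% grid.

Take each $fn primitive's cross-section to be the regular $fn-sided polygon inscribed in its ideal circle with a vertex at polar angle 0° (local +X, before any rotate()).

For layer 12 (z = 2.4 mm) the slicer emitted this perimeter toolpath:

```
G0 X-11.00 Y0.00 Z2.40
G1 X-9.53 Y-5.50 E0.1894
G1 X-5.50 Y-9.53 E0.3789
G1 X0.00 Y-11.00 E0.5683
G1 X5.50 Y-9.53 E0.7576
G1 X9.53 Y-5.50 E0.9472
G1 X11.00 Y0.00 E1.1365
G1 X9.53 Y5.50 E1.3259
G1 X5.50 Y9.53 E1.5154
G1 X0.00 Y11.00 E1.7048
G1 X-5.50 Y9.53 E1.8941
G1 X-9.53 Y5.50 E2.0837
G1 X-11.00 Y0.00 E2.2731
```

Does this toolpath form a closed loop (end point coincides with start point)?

Start point (G0): (-11.00, 0.00). End point (last G1): the path returns to the start — closed.

yes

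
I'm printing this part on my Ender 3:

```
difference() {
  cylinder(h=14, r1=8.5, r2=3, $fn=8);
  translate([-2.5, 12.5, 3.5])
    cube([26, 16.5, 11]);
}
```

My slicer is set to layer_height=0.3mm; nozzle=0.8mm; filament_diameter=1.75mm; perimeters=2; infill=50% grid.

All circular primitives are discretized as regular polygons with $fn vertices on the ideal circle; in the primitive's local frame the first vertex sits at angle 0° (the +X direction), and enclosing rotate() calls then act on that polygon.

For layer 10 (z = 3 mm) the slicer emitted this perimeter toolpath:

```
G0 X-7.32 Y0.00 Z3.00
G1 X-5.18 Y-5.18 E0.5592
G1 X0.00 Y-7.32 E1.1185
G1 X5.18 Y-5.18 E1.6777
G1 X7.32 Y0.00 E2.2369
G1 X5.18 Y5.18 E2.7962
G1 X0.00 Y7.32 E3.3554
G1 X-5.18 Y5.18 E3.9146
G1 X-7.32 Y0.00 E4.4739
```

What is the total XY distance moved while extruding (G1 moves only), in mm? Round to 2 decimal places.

Sum the Euclidean lengths of each G1 segment: total = 44.84 mm.

44.84 mm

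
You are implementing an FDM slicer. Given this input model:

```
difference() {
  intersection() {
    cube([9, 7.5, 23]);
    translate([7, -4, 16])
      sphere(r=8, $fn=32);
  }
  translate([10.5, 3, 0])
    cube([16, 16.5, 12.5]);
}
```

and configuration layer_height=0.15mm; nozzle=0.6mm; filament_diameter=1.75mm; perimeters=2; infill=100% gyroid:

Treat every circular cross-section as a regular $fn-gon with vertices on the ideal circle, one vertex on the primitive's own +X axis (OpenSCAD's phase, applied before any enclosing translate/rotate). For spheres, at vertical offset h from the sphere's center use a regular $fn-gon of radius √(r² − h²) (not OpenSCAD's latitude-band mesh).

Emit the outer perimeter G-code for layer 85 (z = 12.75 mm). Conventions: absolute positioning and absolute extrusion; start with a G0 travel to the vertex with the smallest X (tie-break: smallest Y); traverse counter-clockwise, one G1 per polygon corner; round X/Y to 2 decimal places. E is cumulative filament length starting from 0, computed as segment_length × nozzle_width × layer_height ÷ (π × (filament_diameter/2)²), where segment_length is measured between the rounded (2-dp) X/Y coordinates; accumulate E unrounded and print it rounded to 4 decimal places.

At z = 12.75 mm: the 9×7.5 cube contributes its full rectangle; the r=8 sphere at (7, -4) contributes a regular 32-gon of circumradius √(8²−3.25²) = 7.310; Taking the intersection: the r=8 sphere at (7, -4) partially overlaps the 9×7.5 cube; clipping to the common part keeps 20.48 mm² — 1 connected region; the cube at (10.5, 3) does not reach this height (z outside [0, 12.5]); Taking the first minus the rest: none of the subtracted shapes is present at this height, so the result so far is unchanged — 1 connected region. The outline is a single polygon with 10 vertices. Extrusion per mm of travel: 0.6 × 0.15 / (π × 0.875²) = 0.037418. Accumulating E over each segment gives final E = 0.7624.

G0 X0.89 Y0.00 Z12.75
G1 X9.00 Y0.00 E0.3035
G1 X9.00 Y3.00 E0.4157
G1 X8.43 Y3.17 E0.4380
G1 X7.00 Y3.31 E0.4917
G1 X5.57 Y3.17 E0.5455
G1 X4.20 Y2.75 E0.5991
G1 X2.94 Y2.08 E0.6525
G1 X1.83 Y1.17 E0.7062
G1 X0.92 Y0.06 E0.7599
G1 X0.89 Y0.00 E0.7624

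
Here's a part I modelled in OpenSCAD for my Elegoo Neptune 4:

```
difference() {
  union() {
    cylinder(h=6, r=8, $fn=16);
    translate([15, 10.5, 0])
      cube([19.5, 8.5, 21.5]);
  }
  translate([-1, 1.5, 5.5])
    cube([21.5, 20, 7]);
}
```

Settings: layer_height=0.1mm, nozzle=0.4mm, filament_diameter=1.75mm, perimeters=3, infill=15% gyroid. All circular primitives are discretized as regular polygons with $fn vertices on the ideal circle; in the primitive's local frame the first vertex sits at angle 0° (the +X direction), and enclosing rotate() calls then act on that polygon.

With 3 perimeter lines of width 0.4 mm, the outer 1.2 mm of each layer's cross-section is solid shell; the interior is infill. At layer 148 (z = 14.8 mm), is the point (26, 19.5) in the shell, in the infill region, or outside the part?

At z = 14.8 mm: the cylinder is absent (z outside [0, 6]); the cube at (15, 10.5) (footprint 19.5×8.5) is included at this height; Merging all regions: only the 19.5×8.5 cube at (15, 10.5) is present, so the union is just that shape — 1 connected region; the cube at (-1, 1.5) is absent (z outside [5.5, 12.5]); Taking the first minus the rest: none of the subtracted shapes is present at this height, so the result so far is unchanged — 1 connected region. Overall, the cross-section is a single solid region. The nearest boundary edge runs (34.50, 19.00)→(15.00, 19.00); distance from the point to it = 0.50 mm. The point is not inside any of the regions above, so it lies outside the cross-section (0.50 mm from the nearest boundary).

outside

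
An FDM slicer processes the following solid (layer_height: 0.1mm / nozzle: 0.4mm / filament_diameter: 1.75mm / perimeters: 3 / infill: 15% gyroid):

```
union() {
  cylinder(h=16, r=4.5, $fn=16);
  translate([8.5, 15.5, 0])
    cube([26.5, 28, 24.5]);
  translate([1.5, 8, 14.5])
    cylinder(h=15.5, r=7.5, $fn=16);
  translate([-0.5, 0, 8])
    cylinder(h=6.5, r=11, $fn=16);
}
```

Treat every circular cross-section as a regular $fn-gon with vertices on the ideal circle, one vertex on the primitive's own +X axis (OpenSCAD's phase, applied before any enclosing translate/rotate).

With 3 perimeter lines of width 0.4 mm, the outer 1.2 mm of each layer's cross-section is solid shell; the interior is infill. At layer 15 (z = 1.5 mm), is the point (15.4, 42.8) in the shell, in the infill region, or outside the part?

At z = 1.5 mm: the cylinder: section is a regular 16-gon, circumradius r=4.5; the cube at (8.5, 15.5) is present — its section is the full 26.5×28 rectangle; the cylinder at (1.5, 8) is absent (z outside [14.5, 30]); the cylinder at (-0.5, 0) is absent (z outside [8, 14.5]); Merging all regions: the 2 present regions are separate (no shared area or edge), so areas and boundary lengths simply add and each stays a separate island — 2 connected regions. Overall, the cross-section has 2 separate islands. The nearest boundary edge runs (8.50, 43.50)→(35.00, 43.50); distance from the point to it = 0.70 mm. (Shell/infill is judged within the island containing the point — the largest one.) The point is inside the cross-section, 0.70 mm from the nearest boundary — within the 1.2 mm shell band (3 × 0.4).

shell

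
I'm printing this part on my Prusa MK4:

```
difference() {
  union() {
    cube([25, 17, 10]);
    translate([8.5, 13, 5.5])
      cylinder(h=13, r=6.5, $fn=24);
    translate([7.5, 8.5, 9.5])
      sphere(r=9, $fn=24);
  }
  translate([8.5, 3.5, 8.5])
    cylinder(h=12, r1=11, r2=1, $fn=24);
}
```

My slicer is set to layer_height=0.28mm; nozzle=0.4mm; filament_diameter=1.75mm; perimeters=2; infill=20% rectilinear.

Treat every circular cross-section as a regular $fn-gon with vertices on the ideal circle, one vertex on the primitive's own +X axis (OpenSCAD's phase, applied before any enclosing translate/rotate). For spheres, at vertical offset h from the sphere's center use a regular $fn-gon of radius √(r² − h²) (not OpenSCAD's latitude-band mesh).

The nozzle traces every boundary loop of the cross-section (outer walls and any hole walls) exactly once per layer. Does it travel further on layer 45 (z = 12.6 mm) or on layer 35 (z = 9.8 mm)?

Layer 45 (z = 12.6): the cube is absent (z outside [0, 10]); the r=6.5 cylinder at (8.5, 13) contributes a regular 24-gon of circumradius 6.5 (perimeter = 2·24·6.500·sin(180°/24) = 40.72 mm); the sphere at (7.5, 8.5): section is a regular 24-gon, circumradius = √(r²−h²) = √(9²−3.1²) = 8.449 (perimeter = 2·24·8.449·sin(180°/24) = 52.94 mm); Taking the union: the regions partially overlap (shared area 102.65 mm²), so the edge portions inside another operand are dropped and the merged outline is re-measured after clipping — boundary = 57.03 mm; the cone at (8.5, 3.5): at t=0.342 of its height the radius interpolates to r₁+(r₂−r₁)t = 7.583, giving a regular 24-gon of that circumradius (perimeter = 2·24·7.583·sin(180°/24) = 47.51 mm); Taking the first minus the rest: starting from the result so far, the cone at (8.5, 3.5) partially overlaps it — only the 119.07 mm² overlap (of its 178.61 mm²) is removed, clipping the outline — boundary = 60.00 mm. So its perimeter = 60.00 mm. Layer 35 (z = 9.8): the 25×17 cube contributes its full rectangle (perimeter 84.00 mm); the r=6.5 cylinder at (8.5, 13) gives a regular 24-gon of circumradius 6.5 (constant along its height) (perimeter = 2·24·6.500·sin(180°/24) = 40.72 mm); the r=9 sphere at (7.5, 8.5) slices to a regular 24-gon of circumradius 8.995 (√(r²−h²) with h=0.3 from center) (perimeter = 2·24·8.995·sin(180°/24) = 56.36 mm); Taking the union: the regions partially overlap (shared area 353.84 mm²), so the edge portions inside another operand are dropped and the merged outline is re-measured after clipping — boundary = 86.29 mm; the cone at (8.5, 3.5) contributes a regular 24-gon of circumradius 9.917 (interpolated between r1=11 and r2=1 at t=0.108) (perimeter = 2·24·9.917·sin(180°/24) = 62.13 mm); After the difference (first − rest): starting from that combined region, the cone at (8.5, 3.5) partially overlaps it — only the 216.25 mm² overlap (of its 305.43 mm²) is removed, clipping the outline — boundary = 94.47 mm. So its perimeter = 94.47 mm. Layer 35 is larger (94.47 vs 60.00 mm).

layer 35 (z = 9.8 mm)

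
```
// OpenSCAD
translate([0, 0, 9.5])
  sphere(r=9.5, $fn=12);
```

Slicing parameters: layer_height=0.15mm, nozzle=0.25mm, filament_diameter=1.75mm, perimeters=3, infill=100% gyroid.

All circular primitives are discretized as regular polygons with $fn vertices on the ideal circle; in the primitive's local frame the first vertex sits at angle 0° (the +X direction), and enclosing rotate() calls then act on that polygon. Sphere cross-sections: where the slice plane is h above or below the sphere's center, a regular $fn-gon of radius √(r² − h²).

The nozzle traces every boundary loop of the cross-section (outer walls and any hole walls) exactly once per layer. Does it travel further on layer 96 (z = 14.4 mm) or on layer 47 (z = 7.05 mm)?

Layer 96 (z = 14.4): the sphere: section is a regular 12-gon, circumradius = √(r²−h²) = √(9.5²−4.9²) = 8.139 (perimeter = 2·12·8.139·sin(180°/12) = 50.56 mm). So its perimeter = 50.56 mm. Layer 47 (z = 7.05): the r=9.5 sphere slices to a regular 12-gon of circumradius 9.179 (√(r²−h²) with h=2.45 from center) (perimeter = 2·12·9.179·sin(180°/12) = 57.01 mm). So its perimeter = 57.01 mm. Layer 47 is larger (57.01 vs 50.56 mm).

layer 47 (z = 7.05 mm)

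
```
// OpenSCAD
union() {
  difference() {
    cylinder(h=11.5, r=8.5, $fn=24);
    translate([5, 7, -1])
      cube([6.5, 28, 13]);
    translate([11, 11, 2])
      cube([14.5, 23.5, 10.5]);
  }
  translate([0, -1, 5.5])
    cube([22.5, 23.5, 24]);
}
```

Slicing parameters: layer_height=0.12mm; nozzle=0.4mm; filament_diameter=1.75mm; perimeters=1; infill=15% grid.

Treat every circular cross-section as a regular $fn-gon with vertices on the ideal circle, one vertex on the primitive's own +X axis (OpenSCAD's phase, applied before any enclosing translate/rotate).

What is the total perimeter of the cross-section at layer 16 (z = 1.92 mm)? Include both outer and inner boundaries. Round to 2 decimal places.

At z = 1.92 mm: the cylinder: section is a regular 24-gon, circumradius r=8.5 (perimeter = 2·24·8.500·sin(180°/24) = 53.25 mm); the cube at (5, 7) is present — its section is the full 6.5×28 rectangle (perimeter 69.00 mm); the cube at (11, 11) does not reach this height (z outside [2, 12.5]); After the difference (first − rest): starting from the r=8.5 cylinder, the 6.5×28 cube at (5, 7) misses the remaining region (no effect) — boundary = 53.25 mm; the cube at (0, -1) does not reach this height (z outside [5.5, 29.5]); Combining (union): only the result so far is present, so the union is just that shape — boundary = 53.25 mm. Overall, the cross-section is a single solid region. Total boundary length (outer) = 53.25 mm.

53.25 mm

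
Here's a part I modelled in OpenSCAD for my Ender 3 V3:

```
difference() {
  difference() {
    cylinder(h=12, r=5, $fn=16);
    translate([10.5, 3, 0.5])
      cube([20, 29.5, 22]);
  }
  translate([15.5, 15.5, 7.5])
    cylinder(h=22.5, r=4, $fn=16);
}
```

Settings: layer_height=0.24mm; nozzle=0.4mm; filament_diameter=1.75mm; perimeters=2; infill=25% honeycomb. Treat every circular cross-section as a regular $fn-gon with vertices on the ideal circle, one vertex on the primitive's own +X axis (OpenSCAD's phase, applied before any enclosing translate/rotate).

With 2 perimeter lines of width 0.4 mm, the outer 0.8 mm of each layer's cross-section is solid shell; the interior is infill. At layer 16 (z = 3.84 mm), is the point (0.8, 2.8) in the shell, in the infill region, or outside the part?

infill

At z = 3.84 mm: the r=5 cylinder contributes a regular 16-gon of circumradius 5; the cube at (10.5, 3) is present — its section is the full 20×29.5 rectangle; Taking the first minus the rest: starting from the r=5 cylinder, the 20×29.5 cube at (10.5, 3) misses the remaining region (no effect) — 1 connected region; the cylinder at (15.5, 15.5) is absent (z outside [7.5, 30]); After the difference (first − rest): none of the subtracted shapes is present at this height, so that combined region is unchanged — 1 connected region. Overall, the cross-section is a single solid region. The nearest boundary edge runs (0.00, 5.00)→(1.91, 4.62); distance from the point to it = 2.00 mm. The point is inside the cross-section and 2.00 mm from the nearest boundary — more than the 0.8 mm shell width (2 × 0.4), so it's in the infill interior.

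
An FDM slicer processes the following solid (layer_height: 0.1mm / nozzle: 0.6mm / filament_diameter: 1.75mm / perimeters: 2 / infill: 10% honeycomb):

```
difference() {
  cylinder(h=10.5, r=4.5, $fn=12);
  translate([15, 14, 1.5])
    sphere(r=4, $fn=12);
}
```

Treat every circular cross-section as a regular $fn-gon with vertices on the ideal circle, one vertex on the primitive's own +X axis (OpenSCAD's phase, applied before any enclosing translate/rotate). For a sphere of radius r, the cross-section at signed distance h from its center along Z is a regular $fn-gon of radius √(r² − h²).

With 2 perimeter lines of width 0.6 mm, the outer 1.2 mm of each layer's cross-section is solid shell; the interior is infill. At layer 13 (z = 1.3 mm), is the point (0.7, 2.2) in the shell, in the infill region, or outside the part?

At z = 1.3 mm: the r=4.5 cylinder contributes a regular 12-gon of circumradius 4.5; the r=4 sphere at (15, 14) slices to a regular 12-gon of circumradius 3.995 (√(r²−h²) with h=0.2 from center); After the difference (first − rest): starting from the r=4.5 cylinder, the r=4 sphere at (15, 14) misses the remaining region (no effect) — 1 connected region. Overall, the cross-section is a single solid region. The nearest boundary edge runs (0.00, 4.50)→(2.25, 3.90); distance from the point to it = 2.04 mm. The point is inside the cross-section and 2.04 mm from the nearest boundary — more than the 1.2 mm shell width (2 × 0.6), so it's in the infill interior.

infill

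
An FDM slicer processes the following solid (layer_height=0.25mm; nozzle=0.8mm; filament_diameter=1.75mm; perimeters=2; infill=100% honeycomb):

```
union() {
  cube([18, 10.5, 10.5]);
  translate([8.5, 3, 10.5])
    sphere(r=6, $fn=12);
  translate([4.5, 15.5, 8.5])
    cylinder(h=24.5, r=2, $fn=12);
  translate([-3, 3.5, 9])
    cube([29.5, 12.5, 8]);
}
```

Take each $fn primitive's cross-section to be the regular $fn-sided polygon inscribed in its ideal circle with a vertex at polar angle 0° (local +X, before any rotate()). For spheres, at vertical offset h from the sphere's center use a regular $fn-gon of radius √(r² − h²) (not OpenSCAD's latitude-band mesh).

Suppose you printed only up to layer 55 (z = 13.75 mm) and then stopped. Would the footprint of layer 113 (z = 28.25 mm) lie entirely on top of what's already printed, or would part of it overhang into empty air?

Compare the two slices. At z = 13.75: the cube is not intersected at this z (z outside [0, 10.5]); the r=6 sphere at (8.5, 3) contributes a regular 12-gon of circumradius √(6²−3.25²) = 5.044 (area = (12/2)·5.044²·sin(360°/12) = 76.31 mm²); the r=2 cylinder at (4.5, 15.5) contributes a regular 12-gon of circumradius 2 (area = (12/2)·2.000²·sin(360°/12) = 12.00 mm²); the cube at (-3, 3.5) (footprint 29.5×12.5) is included at this height (area 368.75 mm²); Combining (union): the regions partially overlap — summed areas 457.06 mm² minus the doubly-counted overlap 41.11 mm² gives 415.95 mm² — area = 415.95 mm². At z = 28.25: the cube is absent (z outside [0, 10.5]); the sphere at (8.5, 3) does not reach this height (|z−center|=17.750 > r=6); the r=2 cylinder at (4.5, 15.5) contributes a regular 12-gon of circumradius 2 (area = (12/2)·2.000²·sin(360°/12) = 12.00 mm²); the cube at (-3, 3.5) does not reach this height (z outside [9, 17]); Taking the union: only the r=2 cylinder at (4.5, 15.5) is present, so the union is just that shape — area = 12.00 mm². Checking containment: the cross-section at z = 28.25 is a subset of the cross-section at z = 13.75.

entirely on top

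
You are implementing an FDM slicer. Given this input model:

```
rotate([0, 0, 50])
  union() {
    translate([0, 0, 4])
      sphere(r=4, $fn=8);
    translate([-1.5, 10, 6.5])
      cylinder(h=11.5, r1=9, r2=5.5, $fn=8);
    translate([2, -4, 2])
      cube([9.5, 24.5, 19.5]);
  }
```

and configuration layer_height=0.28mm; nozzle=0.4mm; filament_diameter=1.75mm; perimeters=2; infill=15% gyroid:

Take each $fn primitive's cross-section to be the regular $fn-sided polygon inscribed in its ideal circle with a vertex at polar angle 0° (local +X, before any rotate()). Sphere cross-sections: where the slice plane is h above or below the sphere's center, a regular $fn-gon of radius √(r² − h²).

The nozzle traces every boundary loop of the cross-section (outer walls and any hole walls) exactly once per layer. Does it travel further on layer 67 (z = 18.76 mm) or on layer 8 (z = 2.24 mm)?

layer 8 (z = 2.24 mm)

Layer 67 (z = 18.76): the sphere is absent (|z−center|=14.760 > r=4); the cone at (-1.5, 10) is absent (z outside [6.5, 18]); the cube at (2, -4) is present — its section is the full 9.5×24.5 rectangle (perimeter 68.00 mm); Combining (union): only the 9.5×24.5 cube at (2, -4) is present, so the union is just that shape — boundary = 68.00 mm; (rotated 50° about Z; rotation is an isometry so areas/perimeters/island counts are preserved). So its perimeter = 68.00 mm. Layer 8 (z = 2.24): the r=4 sphere slices to a regular 8-gon of circumradius 3.592 (√(r²−h²) with h=1.76 from center) (perimeter = 2·8·3.592·sin(180°/8) = 21.99 mm); the cone at (-1.5, 10) is not intersected at this z (z outside [6.5, 18]); the cube at (2, -4) is present — its section is the full 9.5×24.5 rectangle (perimeter 68.00 mm); Combining (union): the regions partially overlap (shared area 5.54 mm²), so the edge portions inside another operand are dropped and the merged outline is re-measured after clipping — boundary = 77.80 mm; (whole slice rotated 50° about Z — lengths, areas and connectivity unchanged). So its perimeter = 77.80 mm. Layer 8 is larger (77.80 vs 68.00 mm).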